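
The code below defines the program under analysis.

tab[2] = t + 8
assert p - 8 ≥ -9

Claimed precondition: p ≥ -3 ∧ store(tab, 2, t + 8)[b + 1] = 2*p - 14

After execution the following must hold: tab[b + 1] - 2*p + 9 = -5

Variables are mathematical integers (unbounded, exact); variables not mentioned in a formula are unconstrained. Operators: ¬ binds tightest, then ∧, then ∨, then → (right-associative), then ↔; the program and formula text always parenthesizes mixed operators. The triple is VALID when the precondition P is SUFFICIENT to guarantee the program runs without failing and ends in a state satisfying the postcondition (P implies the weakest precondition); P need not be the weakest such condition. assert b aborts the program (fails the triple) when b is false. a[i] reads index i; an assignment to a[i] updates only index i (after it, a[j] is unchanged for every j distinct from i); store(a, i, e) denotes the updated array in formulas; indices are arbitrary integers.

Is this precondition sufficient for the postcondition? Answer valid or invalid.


Working backward. After the program, the postcondition tab[b + 1] - 2*p + 9 = -5 must hold; in canonical form it is tab[b + 1] = 2*p - 14.
Before assert p - 8 ≥ -9: p ≥ -1 ∧ tab[b + 1] = 2*p - 14
Before tab[2] := t + 8: p ≥ -1 ∧ store(tab, 2, t + 8)[b + 1] = 2*p - 14
The weakest precondition is p ≥ -1 ∧ store(tab, 2, t + 8)[b + 1] = 2*p - 14.
Check whether p ≥ -3 ∧ store(tab, 2, t + 8)[b + 1] = 2*p - 14 implies it.
Countermodel: at the initial state b = -1, p = -2, t = -26, tab = {[0] = -18, [2] = -18, elsewhere -18}, the precondition holds but the weakest precondition fails.
Answer: invalid


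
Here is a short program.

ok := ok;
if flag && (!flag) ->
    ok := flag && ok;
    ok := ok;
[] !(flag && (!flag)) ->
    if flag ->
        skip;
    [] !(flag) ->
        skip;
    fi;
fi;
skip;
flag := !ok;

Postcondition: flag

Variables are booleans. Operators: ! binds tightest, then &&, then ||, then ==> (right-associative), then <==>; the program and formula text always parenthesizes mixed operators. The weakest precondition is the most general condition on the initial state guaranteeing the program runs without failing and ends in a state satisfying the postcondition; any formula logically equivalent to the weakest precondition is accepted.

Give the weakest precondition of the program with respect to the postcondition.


Working backward. After the program, flag must hold.
Before flag := !ok: !ok
Before skip: !ok
Then branch requires !(flag && ok); else branch requires (flag ==> (!ok)) && ((!flag) ==> (!ok)).
Before the if: (flag ==> (!ok)) && ((!flag) ==> (!ok))
Before ok := ok: (flag ==> (!ok)) && ((!flag) ==> (!ok))
Answer: WP = (flag ==> (!ok)) && ((!flag) ==> (!ok))


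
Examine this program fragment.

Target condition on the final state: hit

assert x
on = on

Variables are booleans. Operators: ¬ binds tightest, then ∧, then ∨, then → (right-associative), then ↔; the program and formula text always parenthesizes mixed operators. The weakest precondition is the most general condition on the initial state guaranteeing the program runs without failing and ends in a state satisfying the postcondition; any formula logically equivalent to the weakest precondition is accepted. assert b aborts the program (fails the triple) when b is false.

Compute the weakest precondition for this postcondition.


Working backward. After the program, hit must hold.
Before on := on: hit
Before assert x: x ∧ hit
Answer: WP = x ∧ hit


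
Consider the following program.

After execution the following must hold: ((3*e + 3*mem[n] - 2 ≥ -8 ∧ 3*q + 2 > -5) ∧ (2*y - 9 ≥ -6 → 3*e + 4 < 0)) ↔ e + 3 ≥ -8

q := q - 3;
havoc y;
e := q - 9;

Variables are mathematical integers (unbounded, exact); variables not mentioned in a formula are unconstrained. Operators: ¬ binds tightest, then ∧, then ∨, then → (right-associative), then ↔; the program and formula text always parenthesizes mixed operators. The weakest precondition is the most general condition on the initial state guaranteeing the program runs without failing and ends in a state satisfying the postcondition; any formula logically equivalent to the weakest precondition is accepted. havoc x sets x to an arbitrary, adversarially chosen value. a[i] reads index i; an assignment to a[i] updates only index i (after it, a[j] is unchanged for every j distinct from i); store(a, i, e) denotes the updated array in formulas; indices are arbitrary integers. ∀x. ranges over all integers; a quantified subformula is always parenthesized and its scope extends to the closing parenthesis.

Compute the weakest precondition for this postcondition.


Working backward. After the program, the postcondition ((3*e + 3*mem[n] - 2 ≥ -8 ∧ 3*q + 2 > -5) ∧ (2*y - 9 ≥ -6 → 3*e + 4 < 0)) ↔ e + 3 ≥ -8 must hold; in canonical form it is (3*mem[n] + 3*e ≥ -6 ∧ 3*q > -7 ∧ (2*y ≥ 3 → 3*e < -4)) ↔ e ≥ -11.
Before e := q - 9: (3*mem[n] + 3*q ≥ 21 ∧ 3*q > -7 ∧ (2*y ≥ 3 → 3*q < 23)) ↔ q ≥ -2
Before havoc y: ∀y_1. ((3*mem[n] + 3*q ≥ 21 ∧ 3*q > -7 ∧ (2*y_1 ≥ 3 → 3*q < 23)) ↔ q ≥ -2)
Before q := q - 3: ∀y_1. ((3*mem[n] + 3*q ≥ 30 ∧ 3*q > 2 ∧ (2*y_1 ≥ 3 → 3*q < 32)) ↔ q ≥ 1)
Answer: WP = ∀y_1. ((3*mem[n] + 3*q ≥ 30 ∧ 3*q > 2 ∧ (2*y_1 ≥ 3 → 3*q < 32)) ↔ q ≥ 1)


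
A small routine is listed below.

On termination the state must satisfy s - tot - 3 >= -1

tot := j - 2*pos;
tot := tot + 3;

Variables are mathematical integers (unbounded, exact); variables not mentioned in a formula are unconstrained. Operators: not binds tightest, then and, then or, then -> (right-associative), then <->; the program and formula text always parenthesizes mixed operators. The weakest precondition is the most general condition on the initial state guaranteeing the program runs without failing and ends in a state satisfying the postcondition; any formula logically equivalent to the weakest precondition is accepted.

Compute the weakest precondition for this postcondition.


Working backward. After the program, the postcondition s - tot - 3 >= -1 must hold; in canonical form it is s >= tot + 2.
Before tot := tot + 3: s >= tot + 5
Before tot := j - 2*pos: 2*pos + s >= j + 5
Answer: WP = 2*pos + s >= j + 5


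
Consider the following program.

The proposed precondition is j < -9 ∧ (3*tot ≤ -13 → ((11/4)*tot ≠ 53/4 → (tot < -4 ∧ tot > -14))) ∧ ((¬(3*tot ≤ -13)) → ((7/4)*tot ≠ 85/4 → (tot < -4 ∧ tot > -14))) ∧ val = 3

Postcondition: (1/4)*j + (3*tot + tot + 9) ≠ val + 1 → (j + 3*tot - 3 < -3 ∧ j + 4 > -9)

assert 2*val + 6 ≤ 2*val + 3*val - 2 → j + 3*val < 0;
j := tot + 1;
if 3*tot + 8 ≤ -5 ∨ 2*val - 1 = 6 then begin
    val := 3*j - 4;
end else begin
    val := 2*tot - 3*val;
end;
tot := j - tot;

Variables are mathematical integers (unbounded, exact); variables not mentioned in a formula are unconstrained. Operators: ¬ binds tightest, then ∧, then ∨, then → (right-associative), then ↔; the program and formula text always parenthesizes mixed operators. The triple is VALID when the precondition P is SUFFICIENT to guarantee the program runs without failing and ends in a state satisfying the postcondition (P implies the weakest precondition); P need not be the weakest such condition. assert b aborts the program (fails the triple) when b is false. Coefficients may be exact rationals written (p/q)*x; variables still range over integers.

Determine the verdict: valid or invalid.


Working backward. After the program, the postcondition (1/4)*j + (3*tot + tot + 9) ≠ val + 1 → (j + 3*tot - 3 < -3 ∧ j + 4 > -9) must hold; in canonical form it is (1/4)*j + 4*tot ≠ val - 8 → (j + 3*tot < 0 ∧ j > -13).
Before tot := j - tot: (17/4)*j ≠ 4*tot + val - 8 → (4*j < 3*tot ∧ j > -13)
Then branch requires (5/4)*j ≠ 4*tot - 12 → (4*j < 3*tot ∧ j > -13); else branch requires (17/4)*j + 3*val ≠ 6*tot - 8 → (4*j < 3*tot ∧ j > -13).
Before the if: ((3*tot ≤ -13 ∨ 2*val = 7) → ((5/4)*j ≠ 4*tot - 12 → (4*j < 3*tot ∧ j > -13))) ∧ ((¬(3*tot ≤ -13 ∨ 2*val = 7)) → ((17/4)*j + 3*val ≠ 6*tot - 8 → (4*j < 3*tot ∧ j > -13)))
Before j := tot + 1: ((3*tot ≤ -13 ∨ 2*val = 7) → ((11/4)*tot ≠ 53/4 → (tot < -4 ∧ tot > -14))) ∧ ((¬(3*tot ≤ -13 ∨ 2*val = 7)) → (3*val ≠ (7/4)*tot - 49/4 → (tot < -4 ∧ tot > -14)))
Before assert 2*val + 6 ≤ 2*val + 3*val - 2 → j + 3*val < 0: (3*val ≥ 8 → j + 3*val < 0) ∧ ((3*tot ≤ -13 ∨ 2*val = 7) → ((11/4)*tot ≠ 53/4 → (tot < -4 ∧ tot > -14))) ∧ ((¬(3*tot ≤ -13 ∨ 2*val = 7)) → (3*val ≠ (7/4)*tot - 49/4 → (tot < -4 ∧ tot > -14)))
The weakest precondition is (3*val ≥ 8 → j + 3*val < 0) ∧ ((3*tot ≤ -13 ∨ 2*val = 7) → ((11/4)*tot ≠ 53/4 → (tot < -4 ∧ tot > -14))) ∧ ((¬(3*tot ≤ -13 ∨ 2*val = 7)) → (3*val ≠ (7/4)*tot - 49/4 → (tot < -4 ∧ tot > -14))).
Check whether j < -9 ∧ (3*tot ≤ -13 → ((11/4)*tot ≠ 53/4 → (tot < -4 ∧ tot > -14))) ∧ ((¬(3*tot ≤ -13)) → ((7/4)*tot ≠ 85/4 → (tot < -4 ∧ tot > -14))) ∧ val = 3 implies it.
Every state satisfying the precondition satisfies the weakest precondition: the implication holds.
Answer: valid


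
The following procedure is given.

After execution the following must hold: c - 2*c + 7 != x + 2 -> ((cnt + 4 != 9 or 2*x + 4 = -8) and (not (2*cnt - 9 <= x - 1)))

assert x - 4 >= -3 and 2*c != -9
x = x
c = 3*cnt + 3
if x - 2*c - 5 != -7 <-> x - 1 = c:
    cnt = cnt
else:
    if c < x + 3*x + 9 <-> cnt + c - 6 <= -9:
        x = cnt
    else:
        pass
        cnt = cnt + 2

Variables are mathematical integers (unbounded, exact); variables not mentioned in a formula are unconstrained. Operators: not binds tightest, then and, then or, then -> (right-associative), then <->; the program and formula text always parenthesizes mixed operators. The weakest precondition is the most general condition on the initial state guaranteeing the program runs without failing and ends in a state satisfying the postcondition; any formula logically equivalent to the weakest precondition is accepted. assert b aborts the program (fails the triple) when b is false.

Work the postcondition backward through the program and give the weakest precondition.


Working backward. After the program, the postcondition c - 2*c + 7 != x + 2 -> ((cnt + 4 != 9 or 2*x + 4 = -8) and (not (2*cnt - 9 <= x - 1))) must hold; in canonical form it is c + x != 5 -> ((cnt != 5 or 2*x = -12) and (not (2*cnt <= x + 8))).
Then branch requires c + x != 5 -> ((cnt != 5 or 2*x = -12) and (not (2*cnt <= x + 8))); else branch requires ((c < 4*x + 9 <-> c + cnt <= -3) -> (c + cnt != 5 -> ((cnt != 5 or 2*cnt = -12) and (not (cnt <= 8))))) and ((not (c < 4*x + 9 <-> c + cnt <= -3)) -> (c + x != 5 -> ((cnt != 3 or 2*x = -12) and (not (2*cnt <= x + 4))))).
Before the if: ((x != 2*c - 2 <-> x = c + 1) -> (c + x != 5 -> ((cnt != 5 or 2*x = -12) and (not (2*cnt <= x + 8))))) and ((not (x != 2*c - 2 <-> x = c + 1)) -> (((c < 4*x + 9 <-> c + cnt <= -3) -> (c + cnt != 5 -> ((cnt != 5 or 2*cnt = -12) and (not (cnt <= 8))))) and ((not (c < 4*x + 9 <-> c + cnt <= -3)) -> (c + x != 5 -> ((cnt != 3 or 2*x = -12) and (not (2*cnt <= x + 4)))))))
Before c := 3*cnt + 3: ((x != 6*cnt + 4 <-> x = 3*cnt + 4) -> (3*cnt + x != 2 -> ((cnt != 5 or 2*x = -12) and (not (2*cnt <= x + 8))))) and ((not (x != 6*cnt + 4 <-> x = 3*cnt + 4)) -> (((3*cnt < 4*x + 6 <-> 4*cnt <= -6) -> (4*cnt != 2 -> ((cnt != 5 or 2*cnt = -12) and (not (cnt <= 8))))) and ((not (3*cnt < 4*x + 6 <-> 4*cnt <= -6)) -> (3*cnt + x != 2 -> ((cnt != 3 or 2*x = -12) and (not (2*cnt <= x + 4)))))))
Before x := x: ((x != 6*cnt + 4 <-> x = 3*cnt + 4) -> (3*cnt + x != 2 -> ((cnt != 5 or 2*x = -12) and (not (2*cnt <= x + 8))))) and ((not (x != 6*cnt + 4 <-> x = 3*cnt + 4)) -> (((3*cnt < 4*x + 6 <-> 4*cnt <= -6) -> (4*cnt != 2 -> ((cnt != 5 or 2*cnt = -12) and (not (cnt <= 8))))) and ((not (3*cnt < 4*x + 6 <-> 4*cnt <= -6)) -> (3*cnt + x != 2 -> ((cnt != 3 or 2*x = -12) and (not (2*cnt <= x + 4)))))))
Before assert x - 4 >= -3 and 2*c != -9: x >= 1 and 2*c != -9 and ((x != 6*cnt + 4 <-> x = 3*cnt + 4) -> (3*cnt + x != 2 -> ((cnt != 5 or 2*x = -12) and (not (2*cnt <= x + 8))))) and ((not (x != 6*cnt + 4 <-> x = 3*cnt + 4)) -> (((3*cnt < 4*x + 6 <-> 4*cnt <= -6) -> (4*cnt != 2 -> ((cnt != 5 or 2*cnt = -12) and (not (cnt <= 8))))) and ((not (3*cnt < 4*x + 6 <-> 4*cnt <= -6)) -> (3*cnt + x != 2 -> ((cnt != 3 or 2*x = -12) and (not (2*cnt <= x + 4)))))))
Answer: WP = x >= 1 and 2*c != -9 and ((x != 6*cnt + 4 <-> x = 3*cnt + 4) -> (3*cnt + x != 2 -> ((cnt != 5 or 2*x = -12) and (not (2*cnt <= x + 8))))) and ((not (x != 6*cnt + 4 <-> x = 3*cnt + 4)) -> (((3*cnt < 4*x + 6 <-> 4*cnt <= -6) -> (4*cnt != 2 -> ((cnt != 5 or 2*cnt = -12) and (not (cnt <= 8))))) and ((not (3*cnt < 4*x + 6 <-> 4*cnt <= -6)) -> (3*cnt + x != 2 -> ((cnt != 3 or 2*x = -12) and (not (2*cnt <= x + 4)))))))


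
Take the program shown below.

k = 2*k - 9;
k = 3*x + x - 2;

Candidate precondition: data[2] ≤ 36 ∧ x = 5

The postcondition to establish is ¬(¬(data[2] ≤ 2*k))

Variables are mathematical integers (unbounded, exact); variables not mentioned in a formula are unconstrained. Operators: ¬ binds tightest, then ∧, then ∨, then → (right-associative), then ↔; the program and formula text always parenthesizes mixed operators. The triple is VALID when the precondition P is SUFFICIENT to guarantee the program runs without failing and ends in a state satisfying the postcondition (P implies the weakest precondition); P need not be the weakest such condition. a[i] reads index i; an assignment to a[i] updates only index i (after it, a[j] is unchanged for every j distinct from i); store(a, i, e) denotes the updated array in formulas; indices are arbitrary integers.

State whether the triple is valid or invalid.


Working backward. After the program, the postcondition ¬(¬(data[2] ≤ 2*k)) must hold; in canonical form it is data[2] ≤ 2*k.
Before k := 3*x + x - 2: data[2] ≤ 8*x - 4
Before k := 2*k - 9: data[2] ≤ 8*x - 4
The weakest precondition is data[2] ≤ 8*x - 4.
Check whether data[2] ≤ 36 ∧ x = 5 implies it.
Every state satisfying the precondition satisfies the weakest precondition: the implication holds.
Answer: valid


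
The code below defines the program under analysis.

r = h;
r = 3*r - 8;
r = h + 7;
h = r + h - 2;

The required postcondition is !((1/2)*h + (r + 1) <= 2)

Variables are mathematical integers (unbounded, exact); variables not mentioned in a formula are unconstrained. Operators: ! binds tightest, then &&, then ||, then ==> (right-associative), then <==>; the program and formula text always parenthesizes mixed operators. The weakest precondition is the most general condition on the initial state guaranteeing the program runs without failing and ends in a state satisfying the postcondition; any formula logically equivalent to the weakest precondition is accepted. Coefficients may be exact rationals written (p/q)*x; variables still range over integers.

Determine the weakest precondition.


Working backward. After the program, the postcondition !((1/2)*h + (r + 1) <= 2) must hold; in canonical form it is !((1/2)*h + r <= 1).
Before h := r + h - 2: !((1/2)*h + (3/2)*r <= 2)
Before r := h + 7: !(2*h <= -17/2)
Before r := 3*r - 8: !(2*h <= -17/2)
Before r := h: !(2*h <= -17/2)
Answer: WP = !(2*h <= -17/2)


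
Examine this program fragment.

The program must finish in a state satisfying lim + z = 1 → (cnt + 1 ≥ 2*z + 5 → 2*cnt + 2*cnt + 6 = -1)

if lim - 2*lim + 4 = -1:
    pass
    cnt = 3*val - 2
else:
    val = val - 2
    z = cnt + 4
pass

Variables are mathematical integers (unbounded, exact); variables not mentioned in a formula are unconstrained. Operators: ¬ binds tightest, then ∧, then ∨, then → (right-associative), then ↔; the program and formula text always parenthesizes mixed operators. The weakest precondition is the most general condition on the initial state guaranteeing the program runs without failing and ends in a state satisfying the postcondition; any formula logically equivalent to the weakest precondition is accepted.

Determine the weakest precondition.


Working backward. After the program, the postcondition lim + z = 1 → (cnt + 1 ≥ 2*z + 5 → 2*cnt + 2*cnt + 6 = -1) must hold; in canonical form it is lim + z = 1 → (cnt ≥ 2*z + 4 → 4*cnt = -7).
Before skip: lim + z = 1 → (cnt ≥ 2*z + 4 → 4*cnt = -7)
Then branch requires lim + z = 1 → (3*val ≥ 2*z + 6 → 12*val = 1); else branch requires cnt + lim = -3 → (cnt ≤ -12 → 4*cnt = -7).
Before the if: (lim = 5 → (lim + z = 1 → (3*val ≥ 2*z + 6 → 12*val = 1))) ∧ ((¬(lim = 5)) → (cnt + lim = -3 → (cnt ≤ -12 → 4*cnt = -7)))
Answer: WP = (lim = 5 → (lim + z = 1 → (3*val ≥ 2*z + 6 → 12*val = 1))) ∧ ((¬(lim = 5)) → (cnt + lim = -3 → (cnt ≤ -12 → 4*cnt = -7)))


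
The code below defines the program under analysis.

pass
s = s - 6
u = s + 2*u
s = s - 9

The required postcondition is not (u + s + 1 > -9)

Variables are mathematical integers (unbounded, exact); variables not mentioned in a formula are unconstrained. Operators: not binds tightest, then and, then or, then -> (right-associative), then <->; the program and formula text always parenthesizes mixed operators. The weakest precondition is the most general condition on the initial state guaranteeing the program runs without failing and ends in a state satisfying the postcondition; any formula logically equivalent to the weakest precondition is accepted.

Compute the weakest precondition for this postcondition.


Working backward. After the program, the postcondition not (u + s + 1 > -9) must hold; in canonical form it is not (s + u > -10).
Before s := s - 9: not (s + u > -1)
Before u := s + 2*u: not (2*s + 2*u > -1)
Before s := s - 6: not (2*s + 2*u > 11)
Before skip: not (2*s + 2*u > 11)
Answer: WP = not (2*s + 2*u > 11)


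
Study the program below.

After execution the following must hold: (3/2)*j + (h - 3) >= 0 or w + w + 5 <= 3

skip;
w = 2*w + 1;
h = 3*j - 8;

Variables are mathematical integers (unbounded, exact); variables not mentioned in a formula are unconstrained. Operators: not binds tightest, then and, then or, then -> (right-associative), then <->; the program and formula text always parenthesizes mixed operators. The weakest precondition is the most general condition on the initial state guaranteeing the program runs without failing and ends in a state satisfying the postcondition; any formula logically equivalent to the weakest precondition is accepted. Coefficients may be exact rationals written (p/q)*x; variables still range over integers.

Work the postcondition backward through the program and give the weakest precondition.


Working backward. After the program, the postcondition (3/2)*j + (h - 3) >= 0 or w + w + 5 <= 3 must hold; in canonical form it is h + (3/2)*j >= 3 or 2*w <= -2.
Before h := 3*j - 8: (9/2)*j >= 11 or 2*w <= -2
Before w := 2*w + 1: (9/2)*j >= 11 or 4*w <= -4
Before skip: (9/2)*j >= 11 or 4*w <= -4
Answer: WP = (9/2)*j >= 11 or 4*w <= -4


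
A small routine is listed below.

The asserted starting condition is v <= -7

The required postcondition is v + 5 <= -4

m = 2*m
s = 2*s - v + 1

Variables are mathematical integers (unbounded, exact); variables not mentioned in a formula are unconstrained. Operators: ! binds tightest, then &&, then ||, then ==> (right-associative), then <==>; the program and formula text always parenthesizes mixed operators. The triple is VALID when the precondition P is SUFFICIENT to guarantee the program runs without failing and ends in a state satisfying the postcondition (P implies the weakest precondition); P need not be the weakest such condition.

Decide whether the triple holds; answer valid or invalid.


Working backward. After the program, the postcondition v + 5 <= -4 must hold; in canonical form it is v <= -9.
Before s := 2*s - v + 1: v <= -9
Before m := 2*m: v <= -9
The weakest precondition is v <= -9.
Check whether v <= -7 implies it.
Countermodel: at the initial state v = -8, the precondition holds but the weakest precondition fails.
Answer: invalid


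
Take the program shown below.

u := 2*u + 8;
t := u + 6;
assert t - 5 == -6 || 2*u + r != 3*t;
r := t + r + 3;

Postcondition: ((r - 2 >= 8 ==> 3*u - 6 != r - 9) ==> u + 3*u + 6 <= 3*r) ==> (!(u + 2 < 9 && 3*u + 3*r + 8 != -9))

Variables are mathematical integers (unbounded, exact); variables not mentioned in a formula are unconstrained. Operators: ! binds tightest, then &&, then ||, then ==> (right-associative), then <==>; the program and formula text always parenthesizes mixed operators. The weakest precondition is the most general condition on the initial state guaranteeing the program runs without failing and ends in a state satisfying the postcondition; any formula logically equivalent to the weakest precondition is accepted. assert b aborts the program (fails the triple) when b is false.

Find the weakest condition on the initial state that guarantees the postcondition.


Working backward. After the program, the postcondition ((r - 2 >= 8 ==> 3*u - 6 != r - 9) ==> u + 3*u + 6 <= 3*r) ==> (!(u + 2 < 9 && 3*u + 3*r + 8 != -9)) must hold; in canonical form it is ((r >= 10 ==> 3*u != r - 3) ==> 4*u <= 3*r - 6) ==> (!(u < 7 && 3*r + 3*u != -17)).
Before r := t + r + 3: ((r + t >= 7 ==> 3*u != r + t) ==> 4*u <= 3*r + 3*t + 3) ==> (!(u < 7 && 3*r + 3*t + 3*u != -26))
Before assert t - 5 == -6 || 2*u + r != 3*t: (t == -1 || r + 2*u != 3*t) && (((r + t >= 7 ==> 3*u != r + t) ==> 4*u <= 3*r + 3*t + 3) ==> (!(u < 7 && 3*r + 3*t + 3*u != -26)))
Before t := u + 6: (u == -7 || r != u + 18) && (((r + u >= 1 ==> 2*u != r + 6) ==> u <= 3*r + 21) ==> (!(u < 7 && 3*r + 6*u != -44)))
Before u := 2*u + 8: (2*u == -15 || r != 2*u + 26) && (((r + 2*u >= -7 ==> 4*u != r - 10) ==> 2*u <= 3*r + 13) ==> (!(2*u < -1 && 3*r + 12*u != -92)))
Answer: WP = (2*u == -15 || r != 2*u + 26) && (((r + 2*u >= -7 ==> 4*u != r - 10) ==> 2*u <= 3*r + 13) ==> (!(2*u < -1 && 3*r + 12*u != -92)))


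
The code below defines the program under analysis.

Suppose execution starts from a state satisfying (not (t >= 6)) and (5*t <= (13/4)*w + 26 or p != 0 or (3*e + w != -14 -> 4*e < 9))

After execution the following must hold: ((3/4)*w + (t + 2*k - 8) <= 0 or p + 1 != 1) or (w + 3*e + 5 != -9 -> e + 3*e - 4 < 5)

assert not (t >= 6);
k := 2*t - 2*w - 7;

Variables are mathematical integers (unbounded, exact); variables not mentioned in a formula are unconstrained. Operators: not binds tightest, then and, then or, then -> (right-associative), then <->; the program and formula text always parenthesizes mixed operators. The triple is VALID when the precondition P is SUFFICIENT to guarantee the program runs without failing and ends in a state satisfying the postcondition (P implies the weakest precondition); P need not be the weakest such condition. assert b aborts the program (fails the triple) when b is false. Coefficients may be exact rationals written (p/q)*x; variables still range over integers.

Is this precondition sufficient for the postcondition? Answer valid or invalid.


Working backward. After the program, the postcondition ((3/4)*w + (t + 2*k - 8) <= 0 or p + 1 != 1) or (w + 3*e + 5 != -9 -> e + 3*e - 4 < 5) must hold; in canonical form it is 2*k + t + (3/4)*w <= 8 or p != 0 or (3*e + w != -14 -> 4*e < 9).
Before k := 2*t - 2*w - 7: 5*t <= (13/4)*w + 22 or p != 0 or (3*e + w != -14 -> 4*e < 9)
Before assert not (t >= 6): (not (t >= 6)) and (5*t <= (13/4)*w + 22 or p != 0 or (3*e + w != -14 -> 4*e < 9))
The weakest precondition is (not (t >= 6)) and (5*t <= (13/4)*w + 22 or p != 0 or (3*e + w != -14 -> 4*e < 9)).
Check whether (not (t >= 6)) and (5*t <= (13/4)*w + 26 or p != 0 or (3*e + w != -14 -> 4*e < 9)) implies it.
Countermodel: at the initial state e = 3, p = 0, t = -11, w = -24, the precondition holds but the weakest precondition fails.
Answer: invalid


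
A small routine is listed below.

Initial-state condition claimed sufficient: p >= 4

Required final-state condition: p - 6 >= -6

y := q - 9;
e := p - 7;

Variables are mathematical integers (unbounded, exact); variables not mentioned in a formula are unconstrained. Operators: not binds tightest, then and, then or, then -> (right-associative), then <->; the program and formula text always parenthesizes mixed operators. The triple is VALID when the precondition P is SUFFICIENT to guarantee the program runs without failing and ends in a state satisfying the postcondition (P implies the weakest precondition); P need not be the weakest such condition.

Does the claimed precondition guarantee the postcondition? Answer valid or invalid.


Working backward. After the program, the postcondition p - 6 >= -6 must hold; in canonical form it is p >= 0.
Before e := p - 7: p >= 0
Before y := q - 9: p >= 0
The weakest precondition is p >= 0.
Check whether p >= 4 implies it.
Every state satisfying the precondition satisfies the weakest precondition: the implication holds.
Answer: valid


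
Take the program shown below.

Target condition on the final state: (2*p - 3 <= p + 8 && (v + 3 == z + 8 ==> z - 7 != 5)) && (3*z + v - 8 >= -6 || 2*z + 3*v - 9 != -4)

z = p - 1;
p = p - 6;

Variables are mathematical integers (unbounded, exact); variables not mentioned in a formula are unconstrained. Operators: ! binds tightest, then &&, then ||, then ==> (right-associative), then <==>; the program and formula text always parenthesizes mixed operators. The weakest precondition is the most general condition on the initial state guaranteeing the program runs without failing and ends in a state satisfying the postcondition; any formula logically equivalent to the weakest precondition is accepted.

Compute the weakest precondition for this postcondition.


Working backward. After the program, the postcondition (2*p - 3 <= p + 8 && (v + 3 == z + 8 ==> z - 7 != 5)) && (3*z + v - 8 >= -6 || 2*z + 3*v - 9 != -4) must hold; in canonical form it is p <= 11 && (v == z + 5 ==> z != 12) && (v + 3*z >= 2 || 3*v + 2*z != 5).
Before p := p - 6: p <= 17 && (v == z + 5 ==> z != 12) && (v + 3*z >= 2 || 3*v + 2*z != 5)
Before z := p - 1: p <= 17 && (v == p + 4 ==> p != 13) && (3*p + v >= 5 || 2*p + 3*v != 7)
Answer: WP = p <= 17 && (v == p + 4 ==> p != 13) && (3*p + v >= 5 || 2*p + 3*v != 7)


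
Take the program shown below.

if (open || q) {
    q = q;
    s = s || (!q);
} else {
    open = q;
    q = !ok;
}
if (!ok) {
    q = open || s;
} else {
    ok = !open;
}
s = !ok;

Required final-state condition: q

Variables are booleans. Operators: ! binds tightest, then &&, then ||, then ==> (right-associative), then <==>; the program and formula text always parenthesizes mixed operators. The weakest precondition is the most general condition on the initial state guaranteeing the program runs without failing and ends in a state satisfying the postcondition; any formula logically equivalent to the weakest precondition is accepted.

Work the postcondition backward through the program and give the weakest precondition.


Working backward. After the program, q must hold.
Before s := !ok: q
Then branch requires open || s; else branch requires q.
Before the if: ((!ok) ==> (open || s)) && (ok ==> q)
Then branch requires ((!ok) ==> (open || s || (!q))) && (ok ==> q); else branch requires ((!ok) ==> (q || s)) && (ok ==> (!ok)).
Before the if: ((open || q) ==> (((!ok) ==> (open || s || (!q))) && (ok ==> q))) && ((!(open || q)) ==> (((!ok) ==> (q || s)) && (ok ==> (!ok))))
Answer: WP = ((open || q) ==> (((!ok) ==> (open || s || (!q))) && (ok ==> q))) && ((!(open || q)) ==> (((!ok) ==> (q || s)) && (ok ==> (!ok))))


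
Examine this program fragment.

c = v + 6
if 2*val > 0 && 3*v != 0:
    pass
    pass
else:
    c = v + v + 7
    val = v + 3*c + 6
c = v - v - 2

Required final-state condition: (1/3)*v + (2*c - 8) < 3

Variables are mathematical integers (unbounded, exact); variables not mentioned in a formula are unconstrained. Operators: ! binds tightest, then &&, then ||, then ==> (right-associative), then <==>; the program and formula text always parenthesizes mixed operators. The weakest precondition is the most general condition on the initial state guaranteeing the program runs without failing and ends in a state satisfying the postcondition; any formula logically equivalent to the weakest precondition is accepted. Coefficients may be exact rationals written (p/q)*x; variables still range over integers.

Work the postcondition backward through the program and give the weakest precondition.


Working backward. After the program, the postcondition (1/3)*v + (2*c - 8) < 3 must hold; in canonical form it is 2*c + (1/3)*v < 11.
Before c := v - v - 2: (1/3)*v < 15
Then branch requires (1/3)*v < 15; else branch requires (1/3)*v < 15.
Before the if: ((2*val > 0 && 3*v != 0) ==> (1/3)*v < 15) && ((!(2*val > 0 && 3*v != 0)) ==> (1/3)*v < 15)
Before c := v + 6: ((2*val > 0 && 3*v != 0) ==> (1/3)*v < 15) && ((!(2*val > 0 && 3*v != 0)) ==> (1/3)*v < 15)
Answer: WP = ((2*val > 0 && 3*v != 0) ==> (1/3)*v < 15) && ((!(2*val > 0 && 3*v != 0)) ==> (1/3)*v < 15)


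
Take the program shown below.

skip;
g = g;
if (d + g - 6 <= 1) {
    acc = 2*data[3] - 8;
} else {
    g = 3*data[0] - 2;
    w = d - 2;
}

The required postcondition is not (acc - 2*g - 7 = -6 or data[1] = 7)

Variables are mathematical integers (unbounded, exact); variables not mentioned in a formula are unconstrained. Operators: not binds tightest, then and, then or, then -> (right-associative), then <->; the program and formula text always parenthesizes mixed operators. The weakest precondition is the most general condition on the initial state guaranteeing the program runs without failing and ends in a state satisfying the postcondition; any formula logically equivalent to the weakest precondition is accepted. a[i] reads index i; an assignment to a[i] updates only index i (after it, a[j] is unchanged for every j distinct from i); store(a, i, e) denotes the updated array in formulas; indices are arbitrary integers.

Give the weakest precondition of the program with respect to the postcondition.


Working backward. After the program, the postcondition not (acc - 2*g - 7 = -6 or data[1] = 7) must hold; in canonical form it is not (acc = 2*g + 1 or data[1] = 7).
Then branch requires not (2*data[3] = 2*g + 9 or data[1] = 7); else branch requires not (acc = 6*data[0] - 3 or data[1] = 7).
Before the if: (d + g <= 7 -> (not (2*data[3] = 2*g + 9 or data[1] = 7))) and ((not (d + g <= 7)) -> (not (acc = 6*data[0] - 3 or data[1] = 7)))
Before g := g: (d + g <= 7 -> (not (2*data[3] = 2*g + 9 or data[1] = 7))) and ((not (d + g <= 7)) -> (not (acc = 6*data[0] - 3 or data[1] = 7)))
Before skip: (d + g <= 7 -> (not (2*data[3] = 2*g + 9 or data[1] = 7))) and ((not (d + g <= 7)) -> (not (acc = 6*data[0] - 3 or data[1] = 7)))
Answer: WP = (d + g <= 7 -> (not (2*data[3] = 2*g + 9 or data[1] = 7))) and ((not (d + g <= 7)) -> (not (acc = 6*data[0] - 3 or data[1] = 7)))


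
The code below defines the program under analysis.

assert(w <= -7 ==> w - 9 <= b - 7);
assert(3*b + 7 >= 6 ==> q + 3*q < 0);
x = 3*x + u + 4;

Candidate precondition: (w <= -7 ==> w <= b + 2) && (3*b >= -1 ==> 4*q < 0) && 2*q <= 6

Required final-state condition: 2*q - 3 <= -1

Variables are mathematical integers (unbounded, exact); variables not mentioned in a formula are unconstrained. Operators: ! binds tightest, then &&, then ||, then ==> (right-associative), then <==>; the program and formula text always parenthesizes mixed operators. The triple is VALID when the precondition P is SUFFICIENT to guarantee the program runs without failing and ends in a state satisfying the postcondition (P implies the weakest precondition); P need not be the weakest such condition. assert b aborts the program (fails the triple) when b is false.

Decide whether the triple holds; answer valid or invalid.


Working backward. After the program, the postcondition 2*q - 3 <= -1 must hold; in canonical form it is 2*q <= 2.
Before x := 3*x + u + 4: 2*q <= 2
Before assert 3*b + 7 >= 6 ==> q + 3*q < 0: (3*b >= -1 ==> 4*q < 0) && 2*q <= 2
Before assert w <= -7 ==> w - 9 <= b - 7: (w <= -7 ==> w <= b + 2) && (3*b >= -1 ==> 4*q < 0) && 2*q <= 2
The weakest precondition is (w <= -7 ==> w <= b + 2) && (3*b >= -1 ==> 4*q < 0) && 2*q <= 2.
Check whether (w <= -7 ==> w <= b + 2) && (3*b >= -1 ==> 4*q < 0) && 2*q <= 6 implies it.
Countermodel: at the initial state b = -1, q = 2, w = 2, the precondition holds but the weakest precondition fails.
Answer: invalid


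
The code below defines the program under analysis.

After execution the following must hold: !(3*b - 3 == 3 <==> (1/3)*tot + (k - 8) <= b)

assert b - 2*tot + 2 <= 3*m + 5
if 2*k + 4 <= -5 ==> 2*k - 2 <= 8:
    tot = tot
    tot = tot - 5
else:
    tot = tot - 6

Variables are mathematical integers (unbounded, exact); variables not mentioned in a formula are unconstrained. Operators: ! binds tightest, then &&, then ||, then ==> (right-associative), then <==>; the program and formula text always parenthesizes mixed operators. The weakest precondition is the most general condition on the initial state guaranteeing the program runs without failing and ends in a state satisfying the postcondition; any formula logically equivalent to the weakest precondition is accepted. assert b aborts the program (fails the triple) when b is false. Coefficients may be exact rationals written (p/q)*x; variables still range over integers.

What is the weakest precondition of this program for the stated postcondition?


Working backward. After the program, the postcondition !(3*b - 3 == 3 <==> (1/3)*tot + (k - 8) <= b) must hold; in canonical form it is !(3*b == 6 <==> k + (1/3)*tot <= b + 8).
Then branch requires !(3*b == 6 <==> k + (1/3)*tot <= b + 29/3); else branch requires !(3*b == 6 <==> k + (1/3)*tot <= b + 10).
Before the if: ((2*k <= -9 ==> 2*k <= 10) ==> (!(3*b == 6 <==> k + (1/3)*tot <= b + 29/3))) && ((!(2*k <= -9 ==> 2*k <= 10)) ==> (!(3*b == 6 <==> k + (1/3)*tot <= b + 10)))
Before assert b - 2*tot + 2 <= 3*m + 5: b <= 3*m + 2*tot + 3 && ((2*k <= -9 ==> 2*k <= 10) ==> (!(3*b == 6 <==> k + (1/3)*tot <= b + 29/3))) && ((!(2*k <= -9 ==> 2*k <= 10)) ==> (!(3*b == 6 <==> k + (1/3)*tot <= b + 10)))
Answer: WP = b <= 3*m + 2*tot + 3 && ((2*k <= -9 ==> 2*k <= 10) ==> (!(3*b == 6 <==> k + (1/3)*tot <= b + 29/3))) && ((!(2*k <= -9 ==> 2*k <= 10)) ==> (!(3*b == 6 <==> k + (1/3)*tot <= b + 10)))


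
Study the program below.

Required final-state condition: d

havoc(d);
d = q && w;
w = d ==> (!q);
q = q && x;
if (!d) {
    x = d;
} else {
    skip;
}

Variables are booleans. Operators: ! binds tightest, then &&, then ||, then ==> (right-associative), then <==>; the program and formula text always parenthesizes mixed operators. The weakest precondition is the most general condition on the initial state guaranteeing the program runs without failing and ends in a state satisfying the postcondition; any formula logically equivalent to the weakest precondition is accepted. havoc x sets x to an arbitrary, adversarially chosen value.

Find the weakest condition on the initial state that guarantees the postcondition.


Working backward. After the program, d must hold.
Then branch requires d; else branch requires d.
Before the if: (!d) ==> d
Before q := q && x: (!d) ==> d
Before w := d ==> (!q): (!d) ==> d
Before d := q && w: (!(q && w)) ==> (q && w)
Before havoc d: (!(q && w)) ==> (q && w)
Answer: WP = (!(q && w)) ==> (q && w)


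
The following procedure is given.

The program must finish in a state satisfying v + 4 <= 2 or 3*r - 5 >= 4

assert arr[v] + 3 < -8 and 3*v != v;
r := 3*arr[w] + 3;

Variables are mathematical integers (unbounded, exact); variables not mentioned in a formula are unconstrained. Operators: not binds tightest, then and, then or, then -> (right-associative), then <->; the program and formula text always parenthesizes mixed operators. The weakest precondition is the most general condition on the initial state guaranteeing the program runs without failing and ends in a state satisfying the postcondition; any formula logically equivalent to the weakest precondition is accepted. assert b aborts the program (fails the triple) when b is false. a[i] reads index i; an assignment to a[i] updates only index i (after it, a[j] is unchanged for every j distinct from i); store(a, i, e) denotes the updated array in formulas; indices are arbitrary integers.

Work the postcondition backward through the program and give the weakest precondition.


Working backward. After the program, the postcondition v + 4 <= 2 or 3*r - 5 >= 4 must hold; in canonical form it is v <= -2 or 3*r >= 9.
Before r := 3*arr[w] + 3: v <= -2 or 9*arr[w] >= 0
Before assert arr[v] + 3 < -8 and 3*v != v: arr[v] < -11 and 2*v != 0 and (v <= -2 or 9*arr[w] >= 0)
Answer: WP = arr[v] < -11 and 2*v != 0 and (v <= -2 or 9*arr[w] >= 0)


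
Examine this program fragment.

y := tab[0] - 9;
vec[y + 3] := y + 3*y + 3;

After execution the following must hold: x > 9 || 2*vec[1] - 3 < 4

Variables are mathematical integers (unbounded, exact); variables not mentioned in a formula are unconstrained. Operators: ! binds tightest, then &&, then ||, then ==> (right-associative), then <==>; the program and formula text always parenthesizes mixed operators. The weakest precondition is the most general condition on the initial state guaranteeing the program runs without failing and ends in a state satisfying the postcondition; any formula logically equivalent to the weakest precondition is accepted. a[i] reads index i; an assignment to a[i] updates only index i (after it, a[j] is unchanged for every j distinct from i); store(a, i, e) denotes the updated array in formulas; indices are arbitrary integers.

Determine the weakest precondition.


Working backward. After the program, the postcondition x > 9 || 2*vec[1] - 3 < 4 must hold; in canonical form it is x > 9 || 2*vec[1] < 7.
Before vec[y + 3] := y + 3*y + 3: x > 9 || 2*store(vec, y + 3, 4*y + 3)[1] < 7
Before y := tab[0] - 9: x > 9 || 2*store(vec, tab[0] - 6, 4*tab[0] - 33)[1] < 7
Answer: WP = x > 9 || 2*store(vec, tab[0] - 6, 4*tab[0] - 33)[1] < 7


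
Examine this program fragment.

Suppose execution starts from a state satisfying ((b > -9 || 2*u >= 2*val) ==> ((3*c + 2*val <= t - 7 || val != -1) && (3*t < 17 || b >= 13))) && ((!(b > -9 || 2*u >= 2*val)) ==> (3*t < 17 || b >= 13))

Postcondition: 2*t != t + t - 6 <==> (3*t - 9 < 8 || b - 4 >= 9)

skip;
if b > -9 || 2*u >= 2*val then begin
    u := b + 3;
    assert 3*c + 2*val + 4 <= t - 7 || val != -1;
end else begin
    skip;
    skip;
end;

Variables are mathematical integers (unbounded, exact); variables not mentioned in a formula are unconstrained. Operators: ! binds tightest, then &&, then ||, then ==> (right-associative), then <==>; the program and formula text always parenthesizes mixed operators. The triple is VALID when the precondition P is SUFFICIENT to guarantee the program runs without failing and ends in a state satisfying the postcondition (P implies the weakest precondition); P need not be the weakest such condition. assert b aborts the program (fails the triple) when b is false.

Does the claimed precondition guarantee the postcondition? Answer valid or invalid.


Working backward. After the program, the postcondition 2*t != t + t - 6 <==> (3*t - 9 < 8 || b - 4 >= 9) must hold; in canonical form it is 3*t < 17 || b >= 13.
Then branch requires (3*c + 2*val <= t - 11 || val != -1) && (3*t < 17 || b >= 13); else branch requires 3*t < 17 || b >= 13.
Before the if: ((b > -9 || 2*u >= 2*val) ==> ((3*c + 2*val <= t - 11 || val != -1) && (3*t < 17 || b >= 13))) && ((!(b > -9 || 2*u >= 2*val)) ==> (3*t < 17 || b >= 13))
Before skip: ((b > -9 || 2*u >= 2*val) ==> ((3*c + 2*val <= t - 11 || val != -1) && (3*t < 17 || b >= 13))) && ((!(b > -9 || 2*u >= 2*val)) ==> (3*t < 17 || b >= 13))
The weakest precondition is ((b > -9 || 2*u >= 2*val) ==> ((3*c + 2*val <= t - 11 || val != -1) && (3*t < 17 || b >= 13))) && ((!(b > -9 || 2*u >= 2*val)) ==> (3*t < 17 || b >= 13)).
Check whether ((b > -9 || 2*u >= 2*val) ==> ((3*c + 2*val <= t - 7 || val != -1) && (3*t < 17 || b >= 13))) && ((!(b > -9 || 2*u >= 2*val)) ==> (3*t < 17 || b >= 13)) implies it.
Countermodel: at the initial state b = 0, c = 0, t = 5, u = -2, val = -1, the precondition holds but the weakest precondition fails.
Answer: invalid
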